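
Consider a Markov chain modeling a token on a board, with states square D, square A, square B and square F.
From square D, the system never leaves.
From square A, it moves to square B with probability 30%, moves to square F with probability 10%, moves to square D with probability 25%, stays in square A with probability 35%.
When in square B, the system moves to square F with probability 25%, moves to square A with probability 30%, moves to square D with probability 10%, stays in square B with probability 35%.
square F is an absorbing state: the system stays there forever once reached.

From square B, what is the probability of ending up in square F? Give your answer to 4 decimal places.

Let h(s) be the probability of absorption at square F starting from transient state s. Then h(square F) = 1 and h(square D) = 0. By first-step analysis:
h(square A) = 0.25·0 + 0.35·h(square A) + 0.3·h(square B) + 0.1·1
h(square B) = 0.1·0 + 0.3·h(square A) + 0.35·h(square B) + 0.25·1
Solving: h(square A) = 0.4211, h(square B) = 0.5789.
Starting from square B, the probability is 0.5789.

0.5789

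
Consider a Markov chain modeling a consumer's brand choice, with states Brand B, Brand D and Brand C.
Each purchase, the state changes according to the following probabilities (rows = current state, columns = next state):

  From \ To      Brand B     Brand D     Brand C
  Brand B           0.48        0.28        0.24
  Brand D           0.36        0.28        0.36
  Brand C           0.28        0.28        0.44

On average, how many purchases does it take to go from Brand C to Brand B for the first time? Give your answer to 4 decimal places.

3.3069

Let t(s) be the expected number of purchases to first reach Brand B from state s, with t(Brand B) = 0. Conditioning on the first purchase:
t(Brand D) = 1 + 0.28·t(Brand D) + 0.36·t(Brand C)
t(Brand C) = 1 + 0.28·t(Brand D) + 0.44·t(Brand C)
Solving: t(Brand D) = 3.0423, t(Brand C) = 3.3069.
Expected purchases from Brand C to Brand B: 3.3069.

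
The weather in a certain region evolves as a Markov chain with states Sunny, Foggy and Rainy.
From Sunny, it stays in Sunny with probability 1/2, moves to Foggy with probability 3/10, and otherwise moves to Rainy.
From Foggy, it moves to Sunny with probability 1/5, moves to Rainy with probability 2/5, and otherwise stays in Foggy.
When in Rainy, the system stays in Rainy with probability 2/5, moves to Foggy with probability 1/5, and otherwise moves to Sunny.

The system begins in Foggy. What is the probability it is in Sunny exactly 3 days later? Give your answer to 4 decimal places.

0.3740

Propagate the distribution vector 3 days from Foggy.
After 0 days: (0.0000, 1.0000, 0.0000)
After 1 day: (0.2000, 0.4000, 0.4000)
After 2 days: (0.3400, 0.3000, 0.3600)
After 3 days: (0.3740, 0.2940, 0.3320)
P(in Sunny after 3 days) = 0.3740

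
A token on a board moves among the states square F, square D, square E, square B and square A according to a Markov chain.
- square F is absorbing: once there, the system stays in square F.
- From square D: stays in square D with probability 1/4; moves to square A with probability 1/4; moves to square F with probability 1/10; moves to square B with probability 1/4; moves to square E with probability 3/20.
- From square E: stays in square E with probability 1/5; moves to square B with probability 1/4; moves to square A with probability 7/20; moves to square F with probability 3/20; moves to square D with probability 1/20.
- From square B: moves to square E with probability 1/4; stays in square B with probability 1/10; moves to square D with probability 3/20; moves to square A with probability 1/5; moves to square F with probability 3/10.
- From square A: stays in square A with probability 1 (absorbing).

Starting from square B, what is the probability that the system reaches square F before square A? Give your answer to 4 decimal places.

Let h(s) be the probability of absorption at square F starting from transient state s. Then h(square F) = 1 and h(square A) = 0. By first-step analysis:
h(square D) = 0.1·1 + 0.25·h(square D) + 0.15·h(square E) + 0.25·h(square B) + 0.25·0
h(square E) = 0.15·1 + 0.05·h(square D) + 0.2·h(square E) + 0.25·h(square B) + 0.35·0
h(square B) = 0.3·1 + 0.15·h(square D) + 0.25·h(square E) + 0.1·h(square B) + 0.2·0
Solving: h(square D) = 0.3722, h(square E) = 0.3661, h(square B) = 0.4971.
Starting from square B, the probability is 0.4971.

0.4971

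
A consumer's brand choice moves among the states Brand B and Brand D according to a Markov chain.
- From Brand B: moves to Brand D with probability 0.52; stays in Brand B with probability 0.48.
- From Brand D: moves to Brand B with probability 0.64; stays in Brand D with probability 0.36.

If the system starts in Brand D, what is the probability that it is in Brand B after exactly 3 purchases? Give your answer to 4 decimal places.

Propagate the distribution vector 3 purchases from Brand D.
After 0 purchases: (0.0000, 1.0000)
After 1 purchase: (0.6400, 0.3600)
After 2 purchases: (0.5376, 0.4624)
After 3 purchases: (0.5540, 0.4460)
P(in Brand B after 3 purchases) = 0.5540

0.5540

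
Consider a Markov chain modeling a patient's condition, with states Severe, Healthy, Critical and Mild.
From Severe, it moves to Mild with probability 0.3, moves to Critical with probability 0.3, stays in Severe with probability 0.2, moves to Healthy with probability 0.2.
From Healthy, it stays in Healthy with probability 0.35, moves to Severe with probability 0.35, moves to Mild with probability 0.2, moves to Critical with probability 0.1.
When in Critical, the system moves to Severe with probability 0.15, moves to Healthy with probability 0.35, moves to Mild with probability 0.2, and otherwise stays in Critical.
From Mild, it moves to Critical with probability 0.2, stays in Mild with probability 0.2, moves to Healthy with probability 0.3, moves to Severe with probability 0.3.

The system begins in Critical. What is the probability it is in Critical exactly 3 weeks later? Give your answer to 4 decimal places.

Propagate the distribution vector 3 weeks from Critical.
After 0 weeks: (0.0000, 0.0000, 1.0000, 0.0000)
After 1 week: (0.1500, 0.3500, 0.3000, 0.2000)
After 2 weeks: (0.2575, 0.3175, 0.2100, 0.2150)
After 3 weeks: (0.2586, 0.3006, 0.2150, 0.2258)
P(in Critical after 3 weeks) = 0.2150

0.2150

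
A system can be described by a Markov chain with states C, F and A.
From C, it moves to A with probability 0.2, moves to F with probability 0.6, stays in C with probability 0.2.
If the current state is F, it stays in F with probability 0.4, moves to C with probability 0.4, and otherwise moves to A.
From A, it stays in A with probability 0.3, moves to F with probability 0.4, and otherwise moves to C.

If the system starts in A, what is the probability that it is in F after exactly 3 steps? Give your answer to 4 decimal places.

0.4620

Propagate the distribution vector 3 steps from A.
After 0 steps: (0.0000, 0.0000, 1.0000)
After 1 step: (0.3000, 0.4000, 0.3000)
After 2 steps: (0.3100, 0.4600, 0.2300)
After 3 steps: (0.3150, 0.4620, 0.2230)
P(in F after 3 steps) = 0.4620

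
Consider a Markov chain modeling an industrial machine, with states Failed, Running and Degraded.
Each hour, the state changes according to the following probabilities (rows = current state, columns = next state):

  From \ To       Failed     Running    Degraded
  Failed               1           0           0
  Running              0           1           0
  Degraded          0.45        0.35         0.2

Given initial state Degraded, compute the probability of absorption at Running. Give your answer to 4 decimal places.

0.4375

Let h(s) be the probability of absorption at Running starting from transient state s. Then h(Running) = 1 and h(Failed) = 0. By first-step analysis:
h(Degraded) = 0.45·0 + 0.35·1 + 0.2·h(Degraded)
Solving: h(Degraded) = 0.4375.
Starting from Degraded, the probability is 0.4375.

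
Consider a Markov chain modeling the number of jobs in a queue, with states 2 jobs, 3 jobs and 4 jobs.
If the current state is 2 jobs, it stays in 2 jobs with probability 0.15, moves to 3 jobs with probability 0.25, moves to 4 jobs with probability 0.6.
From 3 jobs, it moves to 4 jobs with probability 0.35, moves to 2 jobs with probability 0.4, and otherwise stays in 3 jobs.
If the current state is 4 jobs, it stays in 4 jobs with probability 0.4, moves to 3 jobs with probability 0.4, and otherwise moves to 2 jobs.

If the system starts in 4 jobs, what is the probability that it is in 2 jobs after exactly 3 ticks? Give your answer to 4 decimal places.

Propagate the distribution vector 3 ticks from 4 jobs.
After 0 ticks: (0.0000, 0.0000, 1.0000)
After 1 tick: (0.2000, 0.4000, 0.4000)
After 2 ticks: (0.2700, 0.3100, 0.4200)
After 3 ticks: (0.2485, 0.3130, 0.4385)
P(in 2 jobs after 3 ticks) = 0.2485

0.2485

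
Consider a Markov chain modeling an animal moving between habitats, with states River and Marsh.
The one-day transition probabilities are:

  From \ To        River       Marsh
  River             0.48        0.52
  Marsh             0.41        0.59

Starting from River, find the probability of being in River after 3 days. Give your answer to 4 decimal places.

Propagate the distribution vector 3 days from River.
After 0 days: (1.0000, 0.0000)
After 1 day: (0.4800, 0.5200)
After 2 days: (0.4436, 0.5564)
After 3 days: (0.4411, 0.5589)
P(in River after 3 days) = 0.4411

0.4411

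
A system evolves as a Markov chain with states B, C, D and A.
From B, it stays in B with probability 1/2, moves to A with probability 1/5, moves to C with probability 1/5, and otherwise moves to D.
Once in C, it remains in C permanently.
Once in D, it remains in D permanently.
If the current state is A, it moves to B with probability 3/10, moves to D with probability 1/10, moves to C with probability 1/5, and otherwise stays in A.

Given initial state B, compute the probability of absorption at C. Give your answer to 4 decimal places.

0.6667

Let h(s) be the probability of absorption at C starting from transient state s. Then h(C) = 1 and h(D) = 0. By first-step analysis:
h(B) = 0.5·h(B) + 0.2·1 + 0.1·0 + 0.2·h(A)
h(A) = 0.3·h(B) + 0.2·1 + 0.1·0 + 0.4·h(A)
Solving: h(B) = 0.6667, h(A) = 0.6667.
Starting from B, the probability is 0.6667.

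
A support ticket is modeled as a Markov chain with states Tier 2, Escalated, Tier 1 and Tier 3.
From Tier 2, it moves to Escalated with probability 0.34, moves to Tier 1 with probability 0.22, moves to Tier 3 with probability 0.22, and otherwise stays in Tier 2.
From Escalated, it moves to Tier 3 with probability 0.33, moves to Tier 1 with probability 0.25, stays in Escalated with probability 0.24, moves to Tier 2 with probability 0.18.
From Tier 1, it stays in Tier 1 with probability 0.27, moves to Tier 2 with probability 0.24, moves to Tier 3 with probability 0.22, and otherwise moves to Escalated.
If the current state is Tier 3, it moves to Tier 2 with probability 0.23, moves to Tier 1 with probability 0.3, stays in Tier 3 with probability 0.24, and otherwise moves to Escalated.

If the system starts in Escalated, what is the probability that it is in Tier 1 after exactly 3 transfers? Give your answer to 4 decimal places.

0.2614

Propagate the distribution vector 3 transfers from Escalated.
After 0 transfers: (0.0000, 1.0000, 0.0000, 0.0000)
After 1 transfer: (0.1800, 0.2400, 0.2500, 0.3300)
After 2 transfers: (0.2187, 0.2622, 0.2661, 0.2530)
After 3 transfers: (0.2174, 0.2673, 0.2614, 0.2539)
P(in Tier 1 after 3 transfers) = 0.2614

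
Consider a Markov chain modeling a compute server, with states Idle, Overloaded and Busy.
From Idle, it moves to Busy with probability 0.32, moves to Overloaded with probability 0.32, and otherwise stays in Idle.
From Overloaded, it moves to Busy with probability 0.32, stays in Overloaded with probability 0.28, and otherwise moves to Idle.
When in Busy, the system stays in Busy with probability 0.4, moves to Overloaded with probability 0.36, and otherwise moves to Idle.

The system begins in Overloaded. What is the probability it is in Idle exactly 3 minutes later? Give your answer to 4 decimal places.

Propagate the distribution vector 3 minutes from Overloaded.
After 0 minutes: (0.0000, 1.0000, 0.0000)
After 1 minute: (0.4000, 0.2800, 0.3200)
After 2 minutes: (0.3328, 0.3216, 0.3456)
After 3 minutes: (0.3314, 0.3210, 0.3476)
P(in Idle after 3 minutes) = 0.3314

0.3314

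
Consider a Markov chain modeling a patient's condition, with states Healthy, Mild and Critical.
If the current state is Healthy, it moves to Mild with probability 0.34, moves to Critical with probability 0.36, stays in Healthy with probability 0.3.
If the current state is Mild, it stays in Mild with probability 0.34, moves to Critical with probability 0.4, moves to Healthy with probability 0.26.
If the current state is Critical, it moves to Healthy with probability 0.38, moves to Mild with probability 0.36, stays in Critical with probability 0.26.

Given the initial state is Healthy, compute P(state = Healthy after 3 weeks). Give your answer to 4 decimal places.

Propagate the distribution vector 3 weeks from Healthy.
After 0 weeks: (1.0000, 0.0000, 0.0000)
After 1 week: (0.3000, 0.3400, 0.3600)
After 2 weeks: (0.3152, 0.3472, 0.3376)
After 3 weeks: (0.3131, 0.3468, 0.3401)
P(in Healthy after 3 weeks) = 0.3131

0.3131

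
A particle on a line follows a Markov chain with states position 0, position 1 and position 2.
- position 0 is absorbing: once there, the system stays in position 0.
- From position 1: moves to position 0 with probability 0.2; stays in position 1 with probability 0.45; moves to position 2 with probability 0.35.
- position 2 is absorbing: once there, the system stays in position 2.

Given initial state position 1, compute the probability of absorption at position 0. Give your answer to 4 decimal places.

Let h(s) be the probability of absorption at position 0 starting from transient state s. Then h(position 0) = 1 and h(position 2) = 0. By first-step analysis:
h(position 1) = 0.2·1 + 0.45·h(position 1) + 0.35·0
Solving: h(position 1) = 0.3636.
Starting from position 1, the probability is 0.3636.

0.3636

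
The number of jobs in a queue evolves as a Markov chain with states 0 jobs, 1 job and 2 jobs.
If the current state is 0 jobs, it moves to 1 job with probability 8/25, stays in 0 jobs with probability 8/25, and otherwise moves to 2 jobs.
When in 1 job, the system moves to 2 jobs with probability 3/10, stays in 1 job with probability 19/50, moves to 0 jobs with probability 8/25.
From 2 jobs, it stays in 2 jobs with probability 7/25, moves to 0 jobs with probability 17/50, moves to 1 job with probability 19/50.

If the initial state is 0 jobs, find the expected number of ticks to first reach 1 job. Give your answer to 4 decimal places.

Let t(s) be the expected number of ticks to first reach 1 job from state s, with t(1 job) = 0. Conditioning on the first tick:
t(0 jobs) = 1 + 0.32·t(0 jobs) + 0.36·t(2 jobs)
t(2 jobs) = 1 + 0.34·t(0 jobs) + 0.28·t(2 jobs)
Solving: t(0 jobs) = 2.9412, t(2 jobs) = 2.7778.
Expected ticks from 0 jobs to 1 job: 2.9412.

2.9412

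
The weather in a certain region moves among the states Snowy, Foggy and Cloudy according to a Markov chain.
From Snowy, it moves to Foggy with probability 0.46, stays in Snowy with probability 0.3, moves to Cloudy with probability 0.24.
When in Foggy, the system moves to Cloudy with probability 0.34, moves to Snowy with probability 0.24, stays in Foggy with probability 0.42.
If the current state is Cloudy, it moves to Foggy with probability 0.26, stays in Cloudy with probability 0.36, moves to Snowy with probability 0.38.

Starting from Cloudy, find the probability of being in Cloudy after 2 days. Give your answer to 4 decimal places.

0.3092

Sum over the intermediate state after 1 day:
P = P(Cloudy→Snowy)·P(Snowy→Cloudy) + P(Cloudy→Foggy)·P(Foggy→Cloudy) + P(Cloudy→Cloudy)·P(Cloudy→Cloudy)
  = 0.38×0.24 + 0.26×0.34 + 0.36×0.36
  = 0.0912 + 0.0884 + 0.1296 = 0.3092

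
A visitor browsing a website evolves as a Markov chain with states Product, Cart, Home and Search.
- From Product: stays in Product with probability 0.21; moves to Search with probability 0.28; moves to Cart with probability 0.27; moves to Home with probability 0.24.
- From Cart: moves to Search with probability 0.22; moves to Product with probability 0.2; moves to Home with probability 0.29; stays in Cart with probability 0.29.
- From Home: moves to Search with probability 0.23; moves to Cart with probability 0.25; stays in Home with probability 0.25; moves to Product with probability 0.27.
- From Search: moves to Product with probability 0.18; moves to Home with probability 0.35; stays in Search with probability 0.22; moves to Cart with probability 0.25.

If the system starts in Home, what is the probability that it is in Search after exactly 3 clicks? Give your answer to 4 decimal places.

0.2357

Propagate the distribution vector 3 clicks from Home.
After 0 clicks: (0.0000, 0.0000, 1.0000, 0.0000)
After 1 click: (0.2700, 0.2500, 0.2500, 0.2300)
After 2 clicks: (0.2156, 0.2654, 0.2803, 0.2387)
After 3 clicks: (0.2170, 0.2649, 0.2823, 0.2357)
P(in Search after 3 clicks) = 0.2357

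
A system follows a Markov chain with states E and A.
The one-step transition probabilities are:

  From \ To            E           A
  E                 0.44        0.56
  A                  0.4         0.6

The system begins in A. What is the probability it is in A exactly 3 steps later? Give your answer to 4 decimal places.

0.5834

Propagate the distribution vector 3 steps from A.
After 0 steps: (0.0000, 1.0000)
After 1 step: (0.4000, 0.6000)
After 2 steps: (0.4160, 0.5840)
After 3 steps: (0.4166, 0.5834)
P(in A after 3 steps) = 0.5834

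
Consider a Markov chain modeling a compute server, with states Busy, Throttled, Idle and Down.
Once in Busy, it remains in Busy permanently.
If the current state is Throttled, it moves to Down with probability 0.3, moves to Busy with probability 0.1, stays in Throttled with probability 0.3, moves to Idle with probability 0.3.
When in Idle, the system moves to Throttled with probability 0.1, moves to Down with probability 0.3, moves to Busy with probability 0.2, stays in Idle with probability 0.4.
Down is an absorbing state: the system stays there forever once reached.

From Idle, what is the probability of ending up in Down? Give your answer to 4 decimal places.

Let h(s) be the probability of absorption at Down starting from transient state s. Then h(Down) = 1 and h(Busy) = 0. By first-step analysis:
h(Throttled) = 0.1·0 + 0.3·h(Throttled) + 0.3·h(Idle) + 0.3·1
h(Idle) = 0.2·0 + 0.1·h(Throttled) + 0.4·h(Idle) + 0.3·1
Solving: h(Throttled) = 0.6923, h(Idle) = 0.6154.
Starting from Idle, the probability is 0.6154.

0.6154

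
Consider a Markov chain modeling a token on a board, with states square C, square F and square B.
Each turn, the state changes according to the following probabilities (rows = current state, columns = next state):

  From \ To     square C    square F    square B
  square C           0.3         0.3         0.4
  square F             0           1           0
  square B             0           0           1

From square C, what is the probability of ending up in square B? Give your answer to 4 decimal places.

Let h(s) be the probability of absorption at square B starting from transient state s. Then h(square B) = 1 and h(square F) = 0. By first-step analysis:
h(square C) = 0.3·h(square C) + 0.3·0 + 0.4·1
Solving: h(square C) = 0.5714.
Starting from square C, the probability is 0.5714.

0.5714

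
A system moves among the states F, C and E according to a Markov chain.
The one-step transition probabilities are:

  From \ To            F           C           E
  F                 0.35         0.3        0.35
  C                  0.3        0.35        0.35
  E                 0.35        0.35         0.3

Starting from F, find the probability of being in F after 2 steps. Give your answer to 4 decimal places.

Sum over the intermediate state after 1 step:
P = P(F→F)·P(F→F) + P(F→C)·P(C→F) + P(F→E)·P(E→F)
  = 0.35×0.35 + 0.3×0.3 + 0.35×0.35
  = 0.1225 + 0.0900 + 0.1225 = 0.3350

0.3350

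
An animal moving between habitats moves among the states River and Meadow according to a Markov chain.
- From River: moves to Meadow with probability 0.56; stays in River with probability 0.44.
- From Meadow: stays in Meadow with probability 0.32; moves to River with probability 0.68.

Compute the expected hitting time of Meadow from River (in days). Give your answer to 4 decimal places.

1.7857

Let t(s) be the expected number of days to first reach Meadow from state s, with t(Meadow) = 0. Conditioning on the first day:
t(River) = 1 + 0.44·t(River)
Solving: t(River) = 1.7857.
Expected days from River to Meadow: 1.7857.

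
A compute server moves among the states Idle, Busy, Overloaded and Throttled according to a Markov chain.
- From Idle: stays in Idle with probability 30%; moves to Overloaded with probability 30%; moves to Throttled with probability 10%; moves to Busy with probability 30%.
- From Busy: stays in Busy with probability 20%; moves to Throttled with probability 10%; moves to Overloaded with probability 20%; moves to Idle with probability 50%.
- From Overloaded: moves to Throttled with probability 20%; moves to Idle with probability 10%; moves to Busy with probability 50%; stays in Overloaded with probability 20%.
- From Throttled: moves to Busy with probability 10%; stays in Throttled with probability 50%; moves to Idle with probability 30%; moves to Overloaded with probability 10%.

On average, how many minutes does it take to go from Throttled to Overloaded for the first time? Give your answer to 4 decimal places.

Let t(s) be the expected number of minutes to first reach Overloaded from state s, with t(Overloaded) = 0. Conditioning on the first minute:
t(Idle) = 1 + 0.3·t(Idle) + 0.3·t(Busy) + 0.1·t(Throttled)
t(Busy) = 1 + 0.5·t(Idle) + 0.2·t(Busy) + 0.1·t(Throttled)
t(Throttled) = 1 + 0.3·t(Idle) + 0.1·t(Busy) + 0.5·t(Throttled)
Solving: t(Idle) = 4.1250, t(Busy) = 4.5000, t(Throttled) = 5.3750.
Expected minutes from Throttled to Overloaded: 5.3750.

5.3750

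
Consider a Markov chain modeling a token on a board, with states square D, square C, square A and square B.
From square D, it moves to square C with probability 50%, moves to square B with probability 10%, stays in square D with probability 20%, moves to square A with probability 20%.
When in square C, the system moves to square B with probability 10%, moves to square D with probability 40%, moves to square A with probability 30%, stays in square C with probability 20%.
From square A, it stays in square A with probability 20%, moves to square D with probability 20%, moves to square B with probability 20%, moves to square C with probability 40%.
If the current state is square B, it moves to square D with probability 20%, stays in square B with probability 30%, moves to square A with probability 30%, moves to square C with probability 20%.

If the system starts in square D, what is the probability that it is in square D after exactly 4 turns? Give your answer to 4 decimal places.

Propagate the distribution vector 4 turns from square D.
After 0 turns: (1.0000, 0.0000, 0.0000, 0.0000)
After 1 turn: (0.2000, 0.5000, 0.2000, 0.1000)
After 2 turns: (0.3000, 0.3000, 0.2600, 0.1400)
After 3 turns: (0.2600, 0.3420, 0.2440, 0.1540)
After 4 turns: (0.2684, 0.3268, 0.2496, 0.1552)
P(in square D after 4 turns) = 0.2684

0.2684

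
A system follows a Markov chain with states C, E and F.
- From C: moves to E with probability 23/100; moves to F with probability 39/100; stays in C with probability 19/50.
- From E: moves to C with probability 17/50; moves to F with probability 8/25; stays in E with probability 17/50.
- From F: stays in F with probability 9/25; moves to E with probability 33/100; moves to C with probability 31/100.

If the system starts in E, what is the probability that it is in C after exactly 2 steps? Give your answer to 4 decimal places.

0.3440

Sum over the intermediate state after 1 step:
P = P(E→C)·P(C→C) + P(E→E)·P(E→C) + P(E→F)·P(F→C)
  = 0.34×0.38 + 0.34×0.34 + 0.32×0.31
  = 0.1292 + 0.1156 + 0.0992 = 0.3440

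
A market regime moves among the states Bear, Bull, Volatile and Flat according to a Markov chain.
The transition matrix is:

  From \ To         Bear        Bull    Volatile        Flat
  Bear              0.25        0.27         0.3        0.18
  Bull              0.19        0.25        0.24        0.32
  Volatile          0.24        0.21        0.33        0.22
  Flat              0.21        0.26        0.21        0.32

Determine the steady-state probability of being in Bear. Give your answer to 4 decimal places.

Let the stationary distribution be π with π = πP and π_1 + π_2 + π_3 + π_4 = 1.
π_1 = 0.25·π_1 + 0.19·π_2 + 0.24·π_3 + 0.21·π_4
π_2 = 0.27·π_1 + 0.25·π_2 + 0.21·π_3 + 0.26·π_4
π_3 = 0.3·π_1 + 0.24·π_2 + 0.33·π_3 + 0.21·π_4
Solving with the normalization constraint gives π = (0.2220, 0.2463, 0.2697, 0.2619).
So the stationary probability of Bear is 0.2220.

0.2220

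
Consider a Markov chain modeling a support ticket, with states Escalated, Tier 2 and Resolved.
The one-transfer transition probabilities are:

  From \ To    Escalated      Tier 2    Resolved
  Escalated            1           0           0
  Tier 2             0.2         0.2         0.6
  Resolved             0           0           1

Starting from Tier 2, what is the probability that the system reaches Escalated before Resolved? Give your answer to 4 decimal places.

0.2500

Let h(s) be the probability of absorption at Escalated starting from transient state s. Then h(Escalated) = 1 and h(Resolved) = 0. By first-step analysis:
h(Tier 2) = 0.2·1 + 0.2·h(Tier 2) + 0.6·0
Solving: h(Tier 2) = 0.2500.
Starting from Tier 2, the probability is 0.2500.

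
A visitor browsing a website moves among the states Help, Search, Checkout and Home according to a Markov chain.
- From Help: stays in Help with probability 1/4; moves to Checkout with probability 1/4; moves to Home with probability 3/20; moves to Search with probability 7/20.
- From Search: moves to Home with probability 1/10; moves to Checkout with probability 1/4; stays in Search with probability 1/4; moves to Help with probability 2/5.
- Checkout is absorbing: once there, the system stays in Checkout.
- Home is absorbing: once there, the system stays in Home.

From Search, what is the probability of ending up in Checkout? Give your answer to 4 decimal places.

Let h(s) be the probability of absorption at Checkout starting from transient state s. Then h(Checkout) = 1 and h(Home) = 0. By first-step analysis:
h(Help) = 0.25·h(Help) + 0.35·h(Search) + 0.25·1 + 0.15·0
h(Search) = 0.4·h(Help) + 0.25·h(Search) + 0.25·1 + 0.1·0
Solving: h(Help) = 0.6509, h(Search) = 0.6805.
Starting from Search, the probability is 0.6805.

0.6805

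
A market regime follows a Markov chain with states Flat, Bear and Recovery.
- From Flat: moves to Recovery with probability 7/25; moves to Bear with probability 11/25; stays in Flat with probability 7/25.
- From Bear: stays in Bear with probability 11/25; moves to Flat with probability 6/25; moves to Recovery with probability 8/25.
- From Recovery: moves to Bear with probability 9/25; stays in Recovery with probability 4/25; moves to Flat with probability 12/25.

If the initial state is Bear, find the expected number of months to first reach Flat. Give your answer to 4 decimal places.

3.2658

Let t(s) be the expected number of months to first reach Flat from state s, with t(Flat) = 0. Conditioning on the first month:
t(Bear) = 1 + 0.44·t(Bear) + 0.32·t(Recovery)
t(Recovery) = 1 + 0.36·t(Bear) + 0.16·t(Recovery)
Solving: t(Bear) = 3.2658, t(Recovery) = 2.5901.
Expected months from Bear to Flat: 3.2658.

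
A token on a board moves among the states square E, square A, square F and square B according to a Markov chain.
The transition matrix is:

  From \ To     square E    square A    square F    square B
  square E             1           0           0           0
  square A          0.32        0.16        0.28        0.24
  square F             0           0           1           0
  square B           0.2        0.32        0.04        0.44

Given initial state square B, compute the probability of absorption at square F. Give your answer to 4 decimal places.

0.3130

Let h(s) be the probability of absorption at square F starting from transient state s. Then h(square F) = 1 and h(square E) = 0. By first-step analysis:
h(square A) = 0.32·0 + 0.16·h(square A) + 0.28·1 + 0.24·h(square B)
h(square B) = 0.2·0 + 0.32·h(square A) + 0.04·1 + 0.44·h(square B)
Solving: h(square A) = 0.4228, h(square B) = 0.3130.
Starting from square B, the probability is 0.3130.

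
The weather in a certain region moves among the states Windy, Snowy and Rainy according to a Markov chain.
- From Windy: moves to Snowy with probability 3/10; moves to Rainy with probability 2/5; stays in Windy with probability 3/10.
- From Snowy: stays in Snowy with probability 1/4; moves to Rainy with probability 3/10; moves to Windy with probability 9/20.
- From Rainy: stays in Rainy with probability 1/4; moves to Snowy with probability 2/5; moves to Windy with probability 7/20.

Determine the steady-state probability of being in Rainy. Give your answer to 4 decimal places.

0.3203

Let the stationary distribution be π with π = πP and π_1 + π_2 + π_3 = 1.
π_1 = 0.3·π_1 + 0.45·π_2 + 0.35·π_3
π_2 = 0.3·π_1 + 0.25·π_2 + 0.4·π_3
Solving with the normalization constraint gives π = (0.3634, 0.3162, 0.3203).
So the stationary probability of Rainy is 0.3203.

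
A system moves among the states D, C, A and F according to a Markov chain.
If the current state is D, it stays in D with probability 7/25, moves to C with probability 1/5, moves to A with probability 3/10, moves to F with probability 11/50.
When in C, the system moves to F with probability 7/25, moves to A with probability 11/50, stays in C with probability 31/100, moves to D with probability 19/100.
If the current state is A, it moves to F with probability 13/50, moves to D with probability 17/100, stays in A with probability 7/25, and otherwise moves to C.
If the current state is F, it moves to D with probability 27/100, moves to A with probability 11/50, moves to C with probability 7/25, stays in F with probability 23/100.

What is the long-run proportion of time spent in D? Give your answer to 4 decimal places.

Let the stationary distribution be π with π = πP and π_1 + π_2 + π_3 + π_4 = 1.
π_1 = 0.28·π_1 + 0.19·π_2 + 0.17·π_3 + 0.27·π_4
π_2 = 0.2·π_1 + 0.31·π_2 + 0.29·π_3 + 0.28·π_4
π_3 = 0.3·π_1 + 0.22·π_2 + 0.28·π_3 + 0.22·π_4
Solving with the normalization constraint gives π = (0.2251, 0.2727, 0.2532, 0.2490).
So the stationary probability of D is 0.2251.

0.2251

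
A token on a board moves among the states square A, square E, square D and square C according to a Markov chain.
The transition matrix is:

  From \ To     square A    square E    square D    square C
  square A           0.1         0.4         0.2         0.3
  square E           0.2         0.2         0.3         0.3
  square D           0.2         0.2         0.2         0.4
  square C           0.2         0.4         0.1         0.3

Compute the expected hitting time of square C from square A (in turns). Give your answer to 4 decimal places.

Let t(s) be the expected number of turns to first reach square C from state s, with t(square C) = 0. Conditioning on the first turn:
t(square A) = 1 + 0.1·t(square A) + 0.4·t(square E) + 0.2·t(square D)
t(square E) = 1 + 0.2·t(square A) + 0.2·t(square E) + 0.3·t(square D)
t(square D) = 1 + 0.2·t(square A) + 0.2·t(square E) + 0.2·t(square D)
Solving: t(square A) = 3.0964, t(square E) = 3.0711, t(square D) = 2.7919.
Expected turns from square A to square C: 3.0964.

3.0964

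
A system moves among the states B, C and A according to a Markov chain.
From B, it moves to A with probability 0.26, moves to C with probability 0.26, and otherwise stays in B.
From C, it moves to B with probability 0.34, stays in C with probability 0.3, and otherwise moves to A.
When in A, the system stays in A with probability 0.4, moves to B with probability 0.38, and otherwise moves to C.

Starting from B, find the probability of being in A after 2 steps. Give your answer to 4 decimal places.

Sum over the intermediate state after 1 step:
P = P(B→B)·P(B→A) + P(B→C)·P(C→A) + P(B→A)·P(A→A)
  = 0.48×0.26 + 0.26×0.36 + 0.26×0.4
  = 0.1248 + 0.0936 + 0.1040 = 0.3224

0.3224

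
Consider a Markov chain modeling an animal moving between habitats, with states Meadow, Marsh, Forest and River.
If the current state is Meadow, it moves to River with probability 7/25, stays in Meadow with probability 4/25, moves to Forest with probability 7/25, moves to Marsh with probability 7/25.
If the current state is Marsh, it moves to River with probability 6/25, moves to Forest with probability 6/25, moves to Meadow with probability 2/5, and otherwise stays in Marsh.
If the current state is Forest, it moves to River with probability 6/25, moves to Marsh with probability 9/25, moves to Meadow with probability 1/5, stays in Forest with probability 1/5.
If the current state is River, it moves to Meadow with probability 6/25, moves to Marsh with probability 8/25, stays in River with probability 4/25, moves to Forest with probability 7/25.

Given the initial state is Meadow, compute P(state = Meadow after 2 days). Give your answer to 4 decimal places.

0.2608

Propagate the distribution vector 2 days from Meadow.
After 0 days: (1.0000, 0.0000, 0.0000, 0.0000)
After 1 day: (0.1600, 0.2800, 0.2800, 0.2800)
After 2 days: (0.2608, 0.2688, 0.2464, 0.2240)
P(in Meadow after 2 days) = 0.2608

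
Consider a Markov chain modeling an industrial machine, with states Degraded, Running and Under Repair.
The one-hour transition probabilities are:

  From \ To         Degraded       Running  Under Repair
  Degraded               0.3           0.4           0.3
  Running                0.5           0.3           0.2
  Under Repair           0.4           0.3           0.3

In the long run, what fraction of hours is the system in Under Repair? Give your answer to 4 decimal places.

Let the stationary distribution be π with π = πP and π_1 + π_2 + π_3 = 1.
π_1 = 0.3·π_1 + 0.5·π_2 + 0.4·π_3
π_2 = 0.4·π_1 + 0.3·π_2 + 0.3·π_3
Solving with the normalization constraint gives π = (0.3945, 0.3394, 0.2661).
So the stationary probability of Under Repair is 0.2661.

0.2661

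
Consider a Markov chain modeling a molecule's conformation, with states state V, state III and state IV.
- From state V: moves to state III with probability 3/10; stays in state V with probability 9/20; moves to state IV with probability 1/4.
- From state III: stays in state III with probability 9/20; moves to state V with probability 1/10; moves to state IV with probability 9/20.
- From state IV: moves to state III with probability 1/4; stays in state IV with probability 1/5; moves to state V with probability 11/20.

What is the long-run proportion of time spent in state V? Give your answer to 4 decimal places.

Let the stationary distribution be π with π = πP and π_1 + π_2 + π_3 = 1.
π_1 = 0.45·π_1 + 0.1·π_2 + 0.55·π_3
π_2 = 0.3·π_1 + 0.45·π_2 + 0.25·π_3
Solving with the normalization constraint gives π = (0.3629, 0.3352, 0.3019).
So the stationary probability of state V is 0.3629.

0.3629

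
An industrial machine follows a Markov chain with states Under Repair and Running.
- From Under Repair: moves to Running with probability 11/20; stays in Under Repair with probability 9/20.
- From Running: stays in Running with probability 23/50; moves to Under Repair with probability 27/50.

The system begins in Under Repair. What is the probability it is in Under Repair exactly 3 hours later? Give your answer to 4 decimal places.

0.4950

Propagate the distribution vector 3 hours from Under Repair.
After 0 hours: (1.0000, 0.0000)
After 1 hour: (0.4500, 0.5500)
After 2 hours: (0.4995, 0.5005)
After 3 hours: (0.4950, 0.5050)
P(in Under Repair after 3 hours) = 0.4950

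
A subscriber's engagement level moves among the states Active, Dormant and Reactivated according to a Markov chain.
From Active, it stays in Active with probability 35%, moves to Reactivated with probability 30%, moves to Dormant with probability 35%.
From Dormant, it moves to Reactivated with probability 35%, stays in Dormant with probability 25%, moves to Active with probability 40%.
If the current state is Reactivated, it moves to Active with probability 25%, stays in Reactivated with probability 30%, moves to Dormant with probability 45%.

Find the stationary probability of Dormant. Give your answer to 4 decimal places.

Let the stationary distribution be π with π = πP and π_1 + π_2 + π_3 = 1.
π_1 = 0.35·π_1 + 0.4·π_2 + 0.25·π_3
π_2 = 0.35·π_1 + 0.25·π_2 + 0.45·π_3
Solving with the normalization constraint gives π = (0.3356, 0.3470, 0.3174).
So the stationary probability of Dormant is 0.3470.

0.3470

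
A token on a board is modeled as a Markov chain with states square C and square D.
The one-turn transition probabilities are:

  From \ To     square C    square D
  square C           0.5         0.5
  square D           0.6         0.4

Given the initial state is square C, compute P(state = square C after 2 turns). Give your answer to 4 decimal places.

Sum over the intermediate state after 1 turn:
P = P(square C→square C)·P(square C→square C) + P(square C→square D)·P(square D→square C)
  = 0.5×0.5 + 0.5×0.6
  = 0.2500 + 0.3000 = 0.5500

0.5500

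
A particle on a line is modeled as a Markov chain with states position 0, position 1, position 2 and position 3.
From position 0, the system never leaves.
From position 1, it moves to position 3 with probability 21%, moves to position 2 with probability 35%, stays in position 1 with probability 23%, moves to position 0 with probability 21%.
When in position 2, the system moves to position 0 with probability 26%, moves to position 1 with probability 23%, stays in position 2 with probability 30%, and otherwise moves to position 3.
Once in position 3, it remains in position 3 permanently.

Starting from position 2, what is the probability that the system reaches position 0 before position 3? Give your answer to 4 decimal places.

0.5420

Let h(s) be the probability of absorption at position 0 starting from transient state s. Then h(position 0) = 1 and h(position 3) = 0. By first-step analysis:
h(position 1) = 0.21·1 + 0.23·h(position 1) + 0.35·h(position 2) + 0.21·0
h(position 2) = 0.26·1 + 0.23·h(position 1) + 0.3·h(position 2) + 0.21·0
Solving: h(position 1) = 0.5191, h(position 2) = 0.5420.
Starting from position 2, the probability is 0.5420.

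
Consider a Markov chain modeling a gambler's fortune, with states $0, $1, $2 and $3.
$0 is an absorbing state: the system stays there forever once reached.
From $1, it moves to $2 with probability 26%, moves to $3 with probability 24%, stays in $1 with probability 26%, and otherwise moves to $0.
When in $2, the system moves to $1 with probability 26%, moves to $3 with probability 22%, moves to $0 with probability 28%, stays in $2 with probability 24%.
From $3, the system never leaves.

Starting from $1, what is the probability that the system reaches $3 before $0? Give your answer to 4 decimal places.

0.4842

Let h(s) be the probability of absorption at $3 starting from transient state s. Then h($3) = 1 and h($0) = 0. By first-step analysis:
h($1) = 0.24·0 + 0.26·h($1) + 0.26·h($2) + 0.24·1
h($2) = 0.28·0 + 0.26·h($1) + 0.24·h($2) + 0.22·1
Solving: h($1) = 0.4842, h($2) = 0.4551.
Starting from $1, the probability is 0.4842.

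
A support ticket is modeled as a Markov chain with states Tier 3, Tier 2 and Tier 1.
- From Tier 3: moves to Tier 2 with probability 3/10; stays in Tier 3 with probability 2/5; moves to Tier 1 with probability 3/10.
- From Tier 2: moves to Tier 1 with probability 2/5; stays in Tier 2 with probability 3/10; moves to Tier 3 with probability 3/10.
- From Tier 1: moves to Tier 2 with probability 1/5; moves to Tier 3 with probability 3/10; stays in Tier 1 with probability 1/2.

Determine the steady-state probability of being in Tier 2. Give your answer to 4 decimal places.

0.2593

Let the stationary distribution be π with π = πP and π_1 + π_2 + π_3 = 1.
π_1 = 0.4·π_1 + 0.3·π_2 + 0.3·π_3
π_2 = 0.3·π_1 + 0.3·π_2 + 0.2·π_3
Solving with the normalization constraint gives π = (0.3333, 0.2593, 0.4074).
So the stationary probability of Tier 2 is 0.2593.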